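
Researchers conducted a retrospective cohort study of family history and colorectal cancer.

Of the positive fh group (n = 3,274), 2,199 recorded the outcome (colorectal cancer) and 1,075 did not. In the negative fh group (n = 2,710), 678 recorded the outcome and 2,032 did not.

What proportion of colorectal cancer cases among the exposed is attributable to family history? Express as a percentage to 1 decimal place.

From the description: a = 2199, b = 1075, c = 678, d = 2032.
Risk in exposed = 2199/3274 = 0.67166; risk in unexposed = 678/2710 = 0.25018.
RR = 0.67166/0.25018 = 2.68464
AR% = (RR − 1)/RR × 100 = (2.68464 − 1)/2.68464 × 100 = 62.7511%

62.8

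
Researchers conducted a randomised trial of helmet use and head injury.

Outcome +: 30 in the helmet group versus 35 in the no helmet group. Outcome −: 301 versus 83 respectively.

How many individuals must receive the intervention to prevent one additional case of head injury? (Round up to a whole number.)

5

Risk in treated group = 30/331 = 0.09063; risk in control = 35/118 = 0.29661.
Absolute risk reduction = 0.29661 − 0.09063 = 0.20598
NNT = 1 / ARR = 1 / 0.20598 = 4.855 → round up → 5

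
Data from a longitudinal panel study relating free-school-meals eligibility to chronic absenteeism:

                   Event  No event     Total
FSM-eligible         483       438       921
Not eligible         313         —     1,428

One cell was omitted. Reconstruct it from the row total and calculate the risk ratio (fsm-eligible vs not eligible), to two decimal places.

The missing cell is in the unexposed row: 1428 − 313 = 1115.
So a = 483, b = 438, c = 313, d = 1115.
RR = [a/(a+b)] / [c/(c+d)] = (483/921) / (313/1428) = 0.52443/0.21919 = 2.39261

2.39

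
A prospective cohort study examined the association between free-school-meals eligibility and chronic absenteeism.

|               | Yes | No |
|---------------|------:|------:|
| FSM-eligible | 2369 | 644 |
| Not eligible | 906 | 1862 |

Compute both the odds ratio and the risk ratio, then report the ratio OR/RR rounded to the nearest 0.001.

3.147

Cells: a = 2369, b = 644, c = 906, d = 1862.
OR = (2369·1862)/(644·906) = 4411078/583464 = 7.56015
Risk in exposed = 2369/3013 = 0.78626; risk in unexposed = 906/2768 = 0.32731; RR = 2.40217
OR/RR = 7.56015 / 2.40217 = 3.14722
The outcome is not rare, so the OR lies further from 1 than the RR.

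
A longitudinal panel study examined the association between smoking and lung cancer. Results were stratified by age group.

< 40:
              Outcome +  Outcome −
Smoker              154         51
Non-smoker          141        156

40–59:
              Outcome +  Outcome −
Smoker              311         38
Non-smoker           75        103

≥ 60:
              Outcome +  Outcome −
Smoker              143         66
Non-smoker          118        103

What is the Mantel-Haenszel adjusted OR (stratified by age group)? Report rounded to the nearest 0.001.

3.776

OR_MH = Σ(aᵢdᵢ/nᵢ) / Σ(bᵢcᵢ/nᵢ), where nᵢ is the stratum total.
Stratum 1 (< 40): n = 502; a·d/n = 154·156/502 = 47.8566; b·c/n = 51·141/502 = 14.3247
Stratum 2 (40–59): n = 527; a·d/n = 311·103/527 = 60.7837; b·c/n = 38·75/527 = 5.4080
Stratum 3 (≥ 60): n = 430; a·d/n = 143·103/430 = 34.2535; b·c/n = 66·118/430 = 18.1116
OR_MH = (47.8566 + 60.7837 + 34.2535) / (14.3247 + 5.4080 + 18.1116) = 142.8937 / 37.8443 = 3.77583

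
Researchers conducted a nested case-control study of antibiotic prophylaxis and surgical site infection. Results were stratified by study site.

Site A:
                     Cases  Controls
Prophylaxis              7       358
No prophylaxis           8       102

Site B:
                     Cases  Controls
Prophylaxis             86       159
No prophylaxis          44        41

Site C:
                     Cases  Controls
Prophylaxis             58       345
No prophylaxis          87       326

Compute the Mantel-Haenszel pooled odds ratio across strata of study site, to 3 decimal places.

0.552

OR_MH = Σ(aᵢdᵢ/nᵢ) / Σ(bᵢcᵢ/nᵢ), where nᵢ is the stratum total.
Stratum 1 (Site A): n = 475; a·d/n = 7·102/475 = 1.5032; b·c/n = 358·8/475 = 6.0295
Stratum 2 (Site B): n = 330; a·d/n = 86·41/330 = 10.6848; b·c/n = 159·44/330 = 21.2000
Stratum 3 (Site C): n = 816; a·d/n = 58·326/816 = 23.1716; b·c/n = 345·87/816 = 36.7831
OR_MH = (1.5032 + 10.6848 + 23.1716) / (6.0295 + 21.2000 + 36.7831) = 35.3596 / 64.0126 = 0.55238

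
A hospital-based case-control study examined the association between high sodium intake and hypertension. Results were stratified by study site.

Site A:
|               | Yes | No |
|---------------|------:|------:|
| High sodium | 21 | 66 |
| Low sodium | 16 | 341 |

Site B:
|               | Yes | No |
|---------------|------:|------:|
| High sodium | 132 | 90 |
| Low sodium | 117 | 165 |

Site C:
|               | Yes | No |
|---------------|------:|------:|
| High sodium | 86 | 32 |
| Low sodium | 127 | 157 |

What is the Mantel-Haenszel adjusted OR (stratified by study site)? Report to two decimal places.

2.78

OR_MH = Σ(aᵢdᵢ/nᵢ) / Σ(bᵢcᵢ/nᵢ), where nᵢ is the stratum total.
Stratum 1 (Site A): n = 444; a·d/n = 21·341/444 = 16.1284; b·c/n = 66·16/444 = 2.3784
Stratum 2 (Site B): n = 504; a·d/n = 132·165/504 = 43.2143; b·c/n = 90·117/504 = 20.8929
Stratum 3 (Site C): n = 402; a·d/n = 86·157/402 = 33.5871; b·c/n = 32·127/402 = 10.1095
OR_MH = (16.1284 + 43.2143 + 33.5871) / (2.3784 + 20.8929 + 10.1095) = 92.9297 / 33.3807 = 2.78394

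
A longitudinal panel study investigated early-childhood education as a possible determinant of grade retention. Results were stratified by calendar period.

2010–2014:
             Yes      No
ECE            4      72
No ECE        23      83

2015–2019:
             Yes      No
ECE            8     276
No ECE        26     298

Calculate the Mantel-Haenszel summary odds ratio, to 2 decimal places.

OR_MH = Σ(aᵢdᵢ/nᵢ) / Σ(bᵢcᵢ/nᵢ), where nᵢ is the stratum total.
Stratum 1 (2010–2014): n = 182; a·d/n = 4·83/182 = 1.8242; b·c/n = 72·23/182 = 9.0989
Stratum 2 (2015–2019): n = 608; a·d/n = 8·298/608 = 3.9211; b·c/n = 276·26/608 = 11.8026
OR_MH = (1.8242 + 3.9211) / (9.0989 + 11.8026) = 5.7452 / 20.9015 = 0.27487

0.27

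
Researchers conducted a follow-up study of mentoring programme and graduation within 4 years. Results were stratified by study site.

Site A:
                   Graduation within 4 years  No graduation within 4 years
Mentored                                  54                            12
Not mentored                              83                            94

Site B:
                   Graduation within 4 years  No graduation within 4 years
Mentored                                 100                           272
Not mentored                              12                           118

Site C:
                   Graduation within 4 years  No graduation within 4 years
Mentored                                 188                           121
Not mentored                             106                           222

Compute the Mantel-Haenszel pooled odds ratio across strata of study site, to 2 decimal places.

OR_MH = Σ(aᵢdᵢ/nᵢ) / Σ(bᵢcᵢ/nᵢ), where nᵢ is the stratum total.
Stratum 1 (Site A): n = 243; a·d/n = 54·94/243 = 20.8889; b·c/n = 12·83/243 = 4.0988
Stratum 2 (Site B): n = 502; a·d/n = 100·118/502 = 23.5060; b·c/n = 272·12/502 = 6.5020
Stratum 3 (Site C): n = 637; a·d/n = 188·222/637 = 65.5196; b·c/n = 121·106/637 = 20.1350
OR_MH = (20.8889 + 23.5060 + 65.5196) / (4.0988 + 6.5020 + 20.1350) = 109.9145 / 30.7358 = 3.57611

3.58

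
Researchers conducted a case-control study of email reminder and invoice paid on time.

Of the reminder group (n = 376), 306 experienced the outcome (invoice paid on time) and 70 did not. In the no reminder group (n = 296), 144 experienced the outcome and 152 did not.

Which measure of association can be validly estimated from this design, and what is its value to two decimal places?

4.61

From the description: a = 306, b = 70, c = 144, d = 152.
This is a case-control study: participants were sampled on outcome status, so risks in the source population cannot be estimated directly — relative risk is not valid here. The odds ratio is the appropriate measure.
OR = (a·d)/(b·c) = (306 × 152) / (70 × 144) = 46512 / 10080 = 4.61429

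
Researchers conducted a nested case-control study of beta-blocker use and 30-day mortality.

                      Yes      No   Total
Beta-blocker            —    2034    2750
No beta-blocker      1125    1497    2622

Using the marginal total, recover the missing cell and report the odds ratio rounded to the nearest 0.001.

The missing cell is in the exposed row: 2750 − 2034 = 716.
So a = 716, b = 2034, c = 1125, d = 1497.
OR = (a·d)/(b·c) = (716 × 1497) / (2034 × 1125) = 1071852 / 2288250 = 0.46842

0.468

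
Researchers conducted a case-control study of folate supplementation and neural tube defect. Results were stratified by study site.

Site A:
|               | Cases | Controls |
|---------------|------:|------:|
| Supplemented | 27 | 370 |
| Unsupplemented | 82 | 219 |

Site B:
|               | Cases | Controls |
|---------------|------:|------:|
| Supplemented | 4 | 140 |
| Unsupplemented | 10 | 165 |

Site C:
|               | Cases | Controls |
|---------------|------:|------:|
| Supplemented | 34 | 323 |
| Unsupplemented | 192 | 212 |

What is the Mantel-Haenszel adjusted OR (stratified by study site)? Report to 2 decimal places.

OR_MH = Σ(aᵢdᵢ/nᵢ) / Σ(bᵢcᵢ/nᵢ), where nᵢ is the stratum total.
Stratum 1 (Site A): n = 698; a·d/n = 27·219/698 = 8.4713; b·c/n = 370·82/698 = 43.4670
Stratum 2 (Site B): n = 319; a·d/n = 4·165/319 = 2.0690; b·c/n = 140·10/319 = 4.3887
Stratum 3 (Site C): n = 761; a·d/n = 34·212/761 = 9.4717; b·c/n = 323·192/761 = 81.4928
OR_MH = (8.4713 + 2.0690 + 9.4717) / (43.4670 + 4.3887 + 81.4928) = 20.0121 / 129.3485 = 0.15471

0.15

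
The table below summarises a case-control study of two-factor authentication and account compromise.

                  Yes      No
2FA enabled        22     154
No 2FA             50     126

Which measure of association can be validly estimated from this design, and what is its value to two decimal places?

Cells: a = 22, b = 154, c = 50, d = 126.
This is a case-control study: participants were sampled on outcome status, so risks in the source population cannot be estimated directly — relative risk is not valid here. The odds ratio is the appropriate measure.
OR = (a·d)/(b·c) = (22 × 126) / (154 × 50) = 2772 / 7700 = 0.36000

0.36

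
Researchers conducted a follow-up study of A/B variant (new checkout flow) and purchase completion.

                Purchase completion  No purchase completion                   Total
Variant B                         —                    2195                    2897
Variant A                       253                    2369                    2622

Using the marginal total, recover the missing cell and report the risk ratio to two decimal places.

2.51

The missing cell is in the exposed row: 2897 − 2195 = 702.
So a = 702, b = 2195, c = 253, d = 2369.
RR = [a/(a+b)] / [c/(c+d)] = (702/2897) / (253/2622) = 0.24232/0.09649 = 2.51131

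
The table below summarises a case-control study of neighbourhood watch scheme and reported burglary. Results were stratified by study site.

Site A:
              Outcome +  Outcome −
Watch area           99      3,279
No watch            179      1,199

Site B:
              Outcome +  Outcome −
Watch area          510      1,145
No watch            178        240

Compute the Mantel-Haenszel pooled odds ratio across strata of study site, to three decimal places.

OR_MH = Σ(aᵢdᵢ/nᵢ) / Σ(bᵢcᵢ/nᵢ), where nᵢ is the stratum total.
Stratum 1 (Site A): n = 4756; a·d/n = 99·1199/4756 = 24.9582; b·c/n = 3279·179/4756 = 123.4106
Stratum 2 (Site B): n = 2073; a·d/n = 510·240/2073 = 59.0449; b·c/n = 1145·178/2073 = 98.3164
OR_MH = (24.9582 + 59.0449) / (123.4106 + 98.3164) = 84.0030 / 221.7271 = 0.37886

0.379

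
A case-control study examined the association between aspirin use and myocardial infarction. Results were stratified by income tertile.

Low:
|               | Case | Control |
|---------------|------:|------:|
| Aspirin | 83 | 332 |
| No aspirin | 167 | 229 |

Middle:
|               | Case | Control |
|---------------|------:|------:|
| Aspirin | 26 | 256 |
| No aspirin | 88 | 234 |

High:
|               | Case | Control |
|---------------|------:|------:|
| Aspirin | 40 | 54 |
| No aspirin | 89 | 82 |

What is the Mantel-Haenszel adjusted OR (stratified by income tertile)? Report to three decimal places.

0.371

OR_MH = Σ(aᵢdᵢ/nᵢ) / Σ(bᵢcᵢ/nᵢ), where nᵢ is the stratum total.
Stratum 1 (Low): n = 811; a·d/n = 83·229/811 = 23.4365; b·c/n = 332·167/811 = 68.3650
Stratum 2 (Middle): n = 604; a·d/n = 26·234/604 = 10.0728; b·c/n = 256·88/604 = 37.2980
Stratum 3 (High): n = 265; a·d/n = 40·82/265 = 12.3774; b·c/n = 54·89/265 = 18.1358
OR_MH = (23.4365 + 10.0728 + 12.3774) / (68.3650 + 37.2980 + 18.1358) = 45.8867 / 123.7988 = 0.37066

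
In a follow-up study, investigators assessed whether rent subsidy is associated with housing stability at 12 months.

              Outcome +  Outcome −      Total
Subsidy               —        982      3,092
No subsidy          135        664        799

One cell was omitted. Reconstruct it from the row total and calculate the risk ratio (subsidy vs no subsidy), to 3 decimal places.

4.039

The missing cell is in the exposed row: 3092 − 982 = 2110.
So a = 2110, b = 982, c = 135, d = 664.
RR = [a/(a+b)] / [c/(c+d)] = (2110/3092) / (135/799) = 0.68241/0.16896 = 4.03883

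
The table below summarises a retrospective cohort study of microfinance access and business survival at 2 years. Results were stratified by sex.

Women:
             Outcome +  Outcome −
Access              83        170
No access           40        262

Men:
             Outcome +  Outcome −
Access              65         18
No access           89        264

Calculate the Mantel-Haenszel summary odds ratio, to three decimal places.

OR_MH = Σ(aᵢdᵢ/nᵢ) / Σ(bᵢcᵢ/nᵢ), where nᵢ is the stratum total.
Stratum 1 (Women): n = 555; a·d/n = 83·262/555 = 39.1820; b·c/n = 170·40/555 = 12.2523
Stratum 2 (Men): n = 436; a·d/n = 65·264/436 = 39.3578; b·c/n = 18·89/436 = 3.6743
OR_MH = (39.1820 + 39.3578) / (12.2523 + 3.6743) = 78.5398 / 15.9266 = 4.93137

4.931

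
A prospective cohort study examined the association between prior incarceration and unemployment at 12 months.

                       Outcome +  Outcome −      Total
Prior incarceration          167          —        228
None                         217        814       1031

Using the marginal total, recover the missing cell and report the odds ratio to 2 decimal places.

The missing cell is in the exposed row: 228 − 167 = 61.
So a = 167, b = 61, c = 217, d = 814.
OR = (a·d)/(b·c) = (167 × 814) / (61 × 217) = 135938 / 13237 = 10.26955

10.27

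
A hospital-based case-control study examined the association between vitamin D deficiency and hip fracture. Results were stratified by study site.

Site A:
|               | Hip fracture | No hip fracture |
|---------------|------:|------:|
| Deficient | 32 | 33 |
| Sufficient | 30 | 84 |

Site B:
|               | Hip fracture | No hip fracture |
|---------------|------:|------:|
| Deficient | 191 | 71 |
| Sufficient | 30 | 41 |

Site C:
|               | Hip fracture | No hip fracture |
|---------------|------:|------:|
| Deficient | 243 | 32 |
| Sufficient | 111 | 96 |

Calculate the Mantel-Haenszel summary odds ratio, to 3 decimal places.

OR_MH = Σ(aᵢdᵢ/nᵢ) / Σ(bᵢcᵢ/nᵢ), where nᵢ is the stratum total.
Stratum 1 (Site A): n = 179; a·d/n = 32·84/179 = 15.0168; b·c/n = 33·30/179 = 5.5307
Stratum 2 (Site B): n = 333; a·d/n = 191·41/333 = 23.5165; b·c/n = 71·30/333 = 6.3964
Stratum 3 (Site C): n = 482; a·d/n = 243·96/482 = 48.3983; b·c/n = 32·111/482 = 7.3693
OR_MH = (15.0168 + 23.5165 + 48.3983) / (5.5307 + 6.3964 + 7.3693) = 86.9316 / 19.2964 = 4.50507

4.505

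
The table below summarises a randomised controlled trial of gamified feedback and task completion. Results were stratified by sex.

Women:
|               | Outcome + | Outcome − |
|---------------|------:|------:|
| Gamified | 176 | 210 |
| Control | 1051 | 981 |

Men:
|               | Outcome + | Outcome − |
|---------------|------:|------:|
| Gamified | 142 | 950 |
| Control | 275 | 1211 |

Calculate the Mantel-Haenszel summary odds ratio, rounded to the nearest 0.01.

0.72

OR_MH = Σ(aᵢdᵢ/nᵢ) / Σ(bᵢcᵢ/nᵢ), where nᵢ is the stratum total.
Stratum 1 (Women): n = 2418; a·d/n = 176·981/2418 = 71.4045; b·c/n = 210·1051/2418 = 91.2779
Stratum 2 (Men): n = 2578; a·d/n = 142·1211/2578 = 66.7036; b·c/n = 950·275/2578 = 101.3382
OR_MH = (71.4045 + 66.7036) / (91.2779 + 101.3382) = 138.1081 / 192.6162 = 0.71701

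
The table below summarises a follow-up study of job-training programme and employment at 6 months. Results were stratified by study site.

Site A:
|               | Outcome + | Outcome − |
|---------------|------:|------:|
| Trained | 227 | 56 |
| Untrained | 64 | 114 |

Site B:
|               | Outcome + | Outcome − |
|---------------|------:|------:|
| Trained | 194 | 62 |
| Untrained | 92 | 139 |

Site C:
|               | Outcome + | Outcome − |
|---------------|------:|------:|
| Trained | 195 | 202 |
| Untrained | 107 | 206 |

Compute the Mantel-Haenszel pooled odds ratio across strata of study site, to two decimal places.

3.37

OR_MH = Σ(aᵢdᵢ/nᵢ) / Σ(bᵢcᵢ/nᵢ), where nᵢ is the stratum total.
Stratum 1 (Site A): n = 461; a·d/n = 227·114/461 = 56.1345; b·c/n = 56·64/461 = 7.7744
Stratum 2 (Site B): n = 487; a·d/n = 194·139/487 = 55.3717; b·c/n = 62·92/487 = 11.7125
Stratum 3 (Site C): n = 710; a·d/n = 195·206/710 = 56.5775; b·c/n = 202·107/710 = 30.4423
OR_MH = (56.1345 + 55.3717 + 56.5775) / (7.7744 + 11.7125 + 30.4423) = 168.0836 / 49.9292 = 3.36644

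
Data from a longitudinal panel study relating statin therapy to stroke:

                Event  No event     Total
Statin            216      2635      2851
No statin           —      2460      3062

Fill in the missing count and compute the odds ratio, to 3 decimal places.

0.335

The missing cell is in the unexposed row: 3062 − 2460 = 602.
So a = 216, b = 2635, c = 602, d = 2460.
OR = (a·d)/(b·c) = (216 × 2460) / (2635 × 602) = 531360 / 1586270 = 0.33497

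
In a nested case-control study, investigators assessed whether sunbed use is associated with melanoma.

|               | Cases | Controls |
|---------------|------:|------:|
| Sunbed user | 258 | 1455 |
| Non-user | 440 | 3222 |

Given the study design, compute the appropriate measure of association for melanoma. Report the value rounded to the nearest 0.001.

Cells: a = 258, b = 1455, c = 440, d = 3222.
This is a nested case-control study: participants were sampled on outcome status, so risks in the source population cannot be estimated directly — relative risk is not valid here. The odds ratio is the appropriate measure.
OR = (a·d)/(b·c) = (258 × 3222) / (1455 × 440) = 831276 / 640200 = 1.29846

1.298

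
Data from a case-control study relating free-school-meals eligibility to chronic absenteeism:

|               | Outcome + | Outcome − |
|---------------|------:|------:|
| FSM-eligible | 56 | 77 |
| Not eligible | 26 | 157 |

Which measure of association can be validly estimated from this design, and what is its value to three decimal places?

4.392

Cells: a = 56, b = 77, c = 26, d = 157.
This is a case-control study: participants were sampled on outcome status, so risks in the source population cannot be estimated directly — relative risk is not valid here. The odds ratio is the appropriate measure.
OR = (a·d)/(b·c) = (56 × 157) / (77 × 26) = 8792 / 2002 = 4.39161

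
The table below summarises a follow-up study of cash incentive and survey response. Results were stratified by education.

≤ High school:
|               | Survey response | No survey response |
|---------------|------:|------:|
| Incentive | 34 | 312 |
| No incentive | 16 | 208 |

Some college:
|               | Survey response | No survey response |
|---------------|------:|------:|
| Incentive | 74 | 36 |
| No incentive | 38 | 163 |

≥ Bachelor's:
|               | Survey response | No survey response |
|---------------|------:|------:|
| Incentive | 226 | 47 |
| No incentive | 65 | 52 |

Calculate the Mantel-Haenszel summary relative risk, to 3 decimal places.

RR_MH = Σ(aᵢ·n₀ᵢ/nᵢ) / Σ(cᵢ·n₁ᵢ/nᵢ), with n₁ᵢ = aᵢ+bᵢ (exposed), n₀ᵢ = cᵢ+dᵢ (unexposed), nᵢ = n₁ᵢ+n₀ᵢ.
Stratum 1 (≤ High school): n₁ = 346, n₀ = 224, n = 570; a·n₀/n = 34·224/570 = 13.3614; c·n₁/n = 16·346/570 = 9.7123
Stratum 2 (Some college): n₁ = 110, n₀ = 201, n = 311; a·n₀/n = 74·201/311 = 47.8264; c·n₁/n = 38·110/311 = 13.4405
Stratum 3 (≥ Bachelor's): n₁ = 273, n₀ = 117, n = 390; a·n₀/n = 226·117/390 = 67.8000; c·n₁/n = 65·273/390 = 45.5000
RR_MH = (13.3614 + 47.8264 + 67.8000) / (9.7123 + 13.4405 + 45.5000) = 128.9878 / 68.6528 = 1.87884

1.879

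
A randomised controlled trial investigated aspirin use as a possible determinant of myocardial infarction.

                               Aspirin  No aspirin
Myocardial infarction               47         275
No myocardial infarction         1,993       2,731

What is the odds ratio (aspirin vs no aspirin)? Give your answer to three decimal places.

0.234

Reading the table with exposure as columns: a = 47 (Aspirin, case), b = 1993 (Aspirin, non-case), c = 275 (No aspirin, case), d = 2731.
OR = (a·d)/(b·c) = (47 × 2731) / (1993 × 275) = 128357 / 548075 = 0.23420
Exposure is associated with lower odds of myocardial infarction (OR = 0.23 < 1).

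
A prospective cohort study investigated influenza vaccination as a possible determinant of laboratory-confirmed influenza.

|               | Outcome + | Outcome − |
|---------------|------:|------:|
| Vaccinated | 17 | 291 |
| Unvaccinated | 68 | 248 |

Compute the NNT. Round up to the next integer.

7

Risk in treated group = 17/308 = 0.05519; risk in control = 68/316 = 0.21519.
Absolute risk reduction = 0.21519 − 0.05519 = 0.16000
NNT = 1 / ARR = 1 / 0.16000 = 6.250 → round up → 7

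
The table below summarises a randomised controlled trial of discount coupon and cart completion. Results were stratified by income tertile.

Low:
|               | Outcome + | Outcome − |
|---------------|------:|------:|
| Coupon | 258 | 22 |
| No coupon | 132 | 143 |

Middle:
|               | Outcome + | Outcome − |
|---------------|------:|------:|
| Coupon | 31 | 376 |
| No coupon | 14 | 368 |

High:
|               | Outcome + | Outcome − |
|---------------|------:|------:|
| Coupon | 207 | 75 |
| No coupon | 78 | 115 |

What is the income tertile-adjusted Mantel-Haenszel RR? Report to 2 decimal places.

RR_MH = Σ(aᵢ·n₀ᵢ/nᵢ) / Σ(cᵢ·n₁ᵢ/nᵢ), with n₁ᵢ = aᵢ+bᵢ (exposed), n₀ᵢ = cᵢ+dᵢ (unexposed), nᵢ = n₁ᵢ+n₀ᵢ.
Stratum 1 (Low): n₁ = 280, n₀ = 275, n = 555; a·n₀/n = 258·275/555 = 127.8378; c·n₁/n = 132·280/555 = 66.5946
Stratum 2 (Middle): n₁ = 407, n₀ = 382, n = 789; a·n₀/n = 31·382/789 = 15.0089; c·n₁/n = 14·407/789 = 7.2218
Stratum 3 (High): n₁ = 282, n₀ = 193, n = 475; a·n₀/n = 207·193/475 = 84.1074; c·n₁/n = 78·282/475 = 46.3074
RR_MH = (127.8378 + 15.0089 + 84.1074) / (66.5946 + 7.2218 + 46.3074) = 226.9541 / 120.1238 = 1.88934

1.89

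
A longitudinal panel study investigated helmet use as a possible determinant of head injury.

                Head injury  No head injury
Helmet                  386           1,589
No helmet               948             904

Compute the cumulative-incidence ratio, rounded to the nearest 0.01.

0.38

Cells: a = 386, b = 1589, c = 948, d = 904.
Risk in exposed = 386/1975 = 0.19544; risk in unexposed = 948/1852 = 0.51188.
RR = 0.19544 / 0.51188 = 0.38181
The risk is 62% lower among the exposed than among the unexposed.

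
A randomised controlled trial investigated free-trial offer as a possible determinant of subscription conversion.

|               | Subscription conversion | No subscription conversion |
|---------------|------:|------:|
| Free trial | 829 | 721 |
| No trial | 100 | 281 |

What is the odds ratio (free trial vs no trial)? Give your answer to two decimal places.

Cells: a = 829, b = 721, c = 100, d = 281.
OR = (a·d)/(b·c) = (829 × 281) / (721 × 100) = 232949 / 72100 = 3.23092
The odds of subscription conversion are about 3.23 times as high in the free trial group.

3.23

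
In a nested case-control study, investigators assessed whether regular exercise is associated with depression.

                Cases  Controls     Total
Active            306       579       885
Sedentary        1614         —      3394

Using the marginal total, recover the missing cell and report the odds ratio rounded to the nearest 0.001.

The missing cell is in the unexposed row: 3394 − 1614 = 1780.
So a = 306, b = 579, c = 1614, d = 1780.
OR = (a·d)/(b·c) = (306 × 1780) / (579 × 1614) = 544680 / 934506 = 0.58285

0.583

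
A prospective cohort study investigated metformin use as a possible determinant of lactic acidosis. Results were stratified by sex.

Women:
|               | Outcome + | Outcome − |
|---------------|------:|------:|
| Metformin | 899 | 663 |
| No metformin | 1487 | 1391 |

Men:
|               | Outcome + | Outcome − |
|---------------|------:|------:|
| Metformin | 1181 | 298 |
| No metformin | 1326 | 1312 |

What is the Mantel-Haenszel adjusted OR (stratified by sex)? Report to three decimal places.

2.069

OR_MH = Σ(aᵢdᵢ/nᵢ) / Σ(bᵢcᵢ/nᵢ), where nᵢ is the stratum total.
Stratum 1 (Women): n = 4440; a·d/n = 899·1391/4440 = 281.6462; b·c/n = 663·1487/4440 = 222.0453
Stratum 2 (Men): n = 4117; a·d/n = 1181·1312/4117 = 376.3595; b·c/n = 298·1326/4117 = 95.9796
OR_MH = (281.6462 + 376.3595) / (222.0453 + 95.9796) = 658.0057 / 318.0249 = 2.06904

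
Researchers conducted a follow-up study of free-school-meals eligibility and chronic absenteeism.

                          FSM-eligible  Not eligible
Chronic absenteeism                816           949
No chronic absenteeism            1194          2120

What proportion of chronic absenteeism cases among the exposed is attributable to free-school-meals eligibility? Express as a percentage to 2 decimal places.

Reading the table with exposure as columns: a = 816 (FSM-eligible, case), b = 1194 (FSM-eligible, non-case), c = 949 (Not eligible, case), d = 2120.
Risk in exposed = 816/2010 = 0.40597; risk in unexposed = 949/3069 = 0.30922.
RR = 0.40597/0.30922 = 1.31288
AR% = (RR − 1)/RR × 100 = (1.31288 − 1)/1.31288 × 100 = 23.8315%

23.83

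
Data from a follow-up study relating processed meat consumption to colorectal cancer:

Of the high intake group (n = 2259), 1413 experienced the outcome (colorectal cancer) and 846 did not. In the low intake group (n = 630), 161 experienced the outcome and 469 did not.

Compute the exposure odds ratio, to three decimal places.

4.865

From the description: a = 1413, b = 846, c = 161, d = 469.
OR = (a·d)/(b·c) = (1413 × 469) / (846 × 161) = 662697 / 136206 = 4.86540
The odds of colorectal cancer are about 4.87 times as high in the high intake group.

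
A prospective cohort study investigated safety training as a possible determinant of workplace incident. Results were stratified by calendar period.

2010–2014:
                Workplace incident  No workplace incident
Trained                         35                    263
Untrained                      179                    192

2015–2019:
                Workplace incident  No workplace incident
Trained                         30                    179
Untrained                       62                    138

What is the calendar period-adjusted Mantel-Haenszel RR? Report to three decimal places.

0.306

RR_MH = Σ(aᵢ·n₀ᵢ/nᵢ) / Σ(cᵢ·n₁ᵢ/nᵢ), with n₁ᵢ = aᵢ+bᵢ (exposed), n₀ᵢ = cᵢ+dᵢ (unexposed), nᵢ = n₁ᵢ+n₀ᵢ.
Stratum 1 (2010–2014): n₁ = 298, n₀ = 371, n = 669; a·n₀/n = 35·371/669 = 19.4096; c·n₁/n = 179·298/669 = 79.7339
Stratum 2 (2015–2019): n₁ = 209, n₀ = 200, n = 409; a·n₀/n = 30·200/409 = 14.6699; c·n₁/n = 62·209/409 = 31.6822
RR_MH = (19.4096 + 14.6699) / (79.7339 + 31.6822) = 34.0795 / 111.4161 = 0.30588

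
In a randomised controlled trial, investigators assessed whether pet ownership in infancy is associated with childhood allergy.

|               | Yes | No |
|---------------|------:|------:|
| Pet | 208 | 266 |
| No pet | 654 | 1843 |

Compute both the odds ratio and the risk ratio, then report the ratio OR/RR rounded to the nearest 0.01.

1.32

Cells: a = 208, b = 266, c = 654, d = 1843.
OR = (208·1843)/(266·654) = 383344/173964 = 2.20358
Risk in exposed = 208/474 = 0.43882; risk in unexposed = 654/2497 = 0.26191; RR = 1.67543
OR/RR = 2.20358 / 1.67543 = 1.31524
The outcome is not rare, so the OR lies further from 1 than the RR.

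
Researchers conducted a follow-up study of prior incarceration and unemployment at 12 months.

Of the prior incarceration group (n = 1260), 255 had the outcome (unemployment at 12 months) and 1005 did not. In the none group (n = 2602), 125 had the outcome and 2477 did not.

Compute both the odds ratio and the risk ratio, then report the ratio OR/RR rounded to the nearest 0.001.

1.194

From the description: a = 255, b = 1005, c = 125, d = 2477.
OR = (255·2477)/(1005·125) = 631635/125625 = 5.02794
Risk in exposed = 255/1260 = 0.20238; risk in unexposed = 125/2602 = 0.04804; RR = 4.21276
OR/RR = 5.02794 / 4.21276 = 1.19350
The outcome is not rare, so the OR lies further from 1 than the RR.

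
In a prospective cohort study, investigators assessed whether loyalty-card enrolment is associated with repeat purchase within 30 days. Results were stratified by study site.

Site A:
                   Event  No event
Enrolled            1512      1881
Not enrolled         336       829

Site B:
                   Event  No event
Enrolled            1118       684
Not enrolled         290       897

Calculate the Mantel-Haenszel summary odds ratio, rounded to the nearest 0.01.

2.98

OR_MH = Σ(aᵢdᵢ/nᵢ) / Σ(bᵢcᵢ/nᵢ), where nᵢ is the stratum total.
Stratum 1 (Site A): n = 4558; a·d/n = 1512·829/4558 = 274.9996; b·c/n = 1881·336/4558 = 138.6608
Stratum 2 (Site B): n = 2989; a·d/n = 1118·897/2989 = 335.5122; b·c/n = 684·290/2989 = 66.3633
OR_MH = (274.9996 + 335.5122) / (138.6608 + 66.3633) = 610.5118 / 205.0241 = 2.97776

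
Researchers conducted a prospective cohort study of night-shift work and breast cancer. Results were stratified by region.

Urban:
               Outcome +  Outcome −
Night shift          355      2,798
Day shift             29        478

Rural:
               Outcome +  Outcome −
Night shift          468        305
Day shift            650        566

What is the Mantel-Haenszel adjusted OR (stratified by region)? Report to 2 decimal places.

1.47

OR_MH = Σ(aᵢdᵢ/nᵢ) / Σ(bᵢcᵢ/nᵢ), where nᵢ is the stratum total.
Stratum 1 (Urban): n = 3660; a·d/n = 355·478/3660 = 46.3634; b·c/n = 2798·29/3660 = 22.1699
Stratum 2 (Rural): n = 1989; a·d/n = 468·566/1989 = 133.1765; b·c/n = 305·650/1989 = 99.6732
OR_MH = (46.3634 + 133.1765) / (22.1699 + 99.6732) = 179.5399 / 121.8431 = 1.47353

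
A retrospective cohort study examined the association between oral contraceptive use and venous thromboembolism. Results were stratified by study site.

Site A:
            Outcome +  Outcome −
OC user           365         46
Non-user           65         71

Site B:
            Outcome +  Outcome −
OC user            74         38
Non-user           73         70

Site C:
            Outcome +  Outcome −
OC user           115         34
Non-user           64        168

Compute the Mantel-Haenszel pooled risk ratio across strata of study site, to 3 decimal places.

1.909

RR_MH = Σ(aᵢ·n₀ᵢ/nᵢ) / Σ(cᵢ·n₁ᵢ/nᵢ), with n₁ᵢ = aᵢ+bᵢ (exposed), n₀ᵢ = cᵢ+dᵢ (unexposed), nᵢ = n₁ᵢ+n₀ᵢ.
Stratum 1 (Site A): n₁ = 411, n₀ = 136, n = 547; a·n₀/n = 365·136/547 = 90.7495; c·n₁/n = 65·411/547 = 48.8391
Stratum 2 (Site B): n₁ = 112, n₀ = 143, n = 255; a·n₀/n = 74·143/255 = 41.4980; c·n₁/n = 73·112/255 = 32.0627
Stratum 3 (Site C): n₁ = 149, n₀ = 232, n = 381; a·n₀/n = 115·232/381 = 70.0262; c·n₁/n = 64·149/381 = 25.0289
RR_MH = (90.7495 + 41.4980 + 70.0262) / (48.8391 + 32.0627 + 25.0289) = 202.2738 / 105.9307 = 1.90949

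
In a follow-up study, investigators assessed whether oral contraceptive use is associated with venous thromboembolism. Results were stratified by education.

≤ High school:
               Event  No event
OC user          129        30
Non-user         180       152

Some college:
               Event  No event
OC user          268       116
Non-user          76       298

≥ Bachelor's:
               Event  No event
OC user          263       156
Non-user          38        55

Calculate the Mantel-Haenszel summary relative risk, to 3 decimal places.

2.090

RR_MH = Σ(aᵢ·n₀ᵢ/nᵢ) / Σ(cᵢ·n₁ᵢ/nᵢ), with n₁ᵢ = aᵢ+bᵢ (exposed), n₀ᵢ = cᵢ+dᵢ (unexposed), nᵢ = n₁ᵢ+n₀ᵢ.
Stratum 1 (≤ High school): n₁ = 159, n₀ = 332, n = 491; a·n₀/n = 129·332/491 = 87.2261; c·n₁/n = 180·159/491 = 58.2892
Stratum 2 (Some college): n₁ = 384, n₀ = 374, n = 758; a·n₀/n = 268·374/758 = 132.2322; c·n₁/n = 76·384/758 = 38.5013
Stratum 3 (≥ Bachelor's): n₁ = 419, n₀ = 93, n = 512; a·n₀/n = 263·93/512 = 47.7715; c·n₁/n = 38·419/512 = 31.0977
RR_MH = (87.2261 + 132.2322 + 47.7715) / (58.2892 + 38.5013 + 31.0977) = 267.2297 / 127.8882 = 2.08956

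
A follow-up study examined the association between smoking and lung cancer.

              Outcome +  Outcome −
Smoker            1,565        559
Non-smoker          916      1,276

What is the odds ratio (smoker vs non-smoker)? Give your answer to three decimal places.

3.900

Cells: a = 1565, b = 559, c = 916, d = 1276.
OR = (a·d)/(b·c) = (1565 × 1276) / (559 × 916) = 1996940 / 512044 = 3.89994
The odds of lung cancer are about 3.90 times as high in the smoker group.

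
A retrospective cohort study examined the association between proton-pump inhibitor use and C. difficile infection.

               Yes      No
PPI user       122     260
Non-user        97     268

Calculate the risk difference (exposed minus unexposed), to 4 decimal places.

Cells: a = 122, b = 260, c = 97, d = 268.
Risk in exposed = 122/382 = 0.319372; risk in unexposed = 97/365 = 0.265753.
Risk difference = 0.319372 − 0.265753 = 0.053618

0.0536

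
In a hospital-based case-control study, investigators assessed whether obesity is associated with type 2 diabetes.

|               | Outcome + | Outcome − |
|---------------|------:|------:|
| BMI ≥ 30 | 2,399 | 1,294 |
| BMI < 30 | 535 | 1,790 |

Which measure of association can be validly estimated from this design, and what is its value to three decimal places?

6.203

Cells: a = 2399, b = 1294, c = 535, d = 1790.
This is a hospital-based case-control study: participants were sampled on outcome status, so risks in the source population cannot be estimated directly — relative risk is not valid here. The odds ratio is the appropriate measure.
OR = (a·d)/(b·c) = (2399 × 1790) / (1294 × 535) = 4294210 / 692290 = 6.20291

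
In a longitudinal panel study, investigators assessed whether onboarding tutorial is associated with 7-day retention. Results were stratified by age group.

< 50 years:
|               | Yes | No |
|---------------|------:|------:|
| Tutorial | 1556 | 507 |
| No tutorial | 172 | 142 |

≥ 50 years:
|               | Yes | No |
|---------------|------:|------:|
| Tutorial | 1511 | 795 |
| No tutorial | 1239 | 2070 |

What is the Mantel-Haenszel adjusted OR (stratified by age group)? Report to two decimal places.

OR_MH = Σ(aᵢdᵢ/nᵢ) / Σ(bᵢcᵢ/nᵢ), where nᵢ is the stratum total.
Stratum 1 (< 50 years): n = 2377; a·d/n = 1556·142/2377 = 92.9541; b·c/n = 507·172/2377 = 36.6866
Stratum 2 (≥ 50 years): n = 5615; a·d/n = 1511·2070/5615 = 557.0383; b·c/n = 795·1239/5615 = 175.4239
OR_MH = (92.9541 + 557.0383) / (36.6866 + 175.4239) = 649.9924 / 212.1104 = 3.06441

3.06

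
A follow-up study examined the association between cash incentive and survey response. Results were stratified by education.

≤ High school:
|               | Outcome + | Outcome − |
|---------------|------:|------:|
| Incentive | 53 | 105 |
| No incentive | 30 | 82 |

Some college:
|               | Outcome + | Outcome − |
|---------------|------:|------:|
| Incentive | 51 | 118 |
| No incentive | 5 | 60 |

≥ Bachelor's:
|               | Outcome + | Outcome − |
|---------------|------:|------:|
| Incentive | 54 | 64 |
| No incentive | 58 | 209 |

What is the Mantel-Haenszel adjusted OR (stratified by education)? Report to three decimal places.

OR_MH = Σ(aᵢdᵢ/nᵢ) / Σ(bᵢcᵢ/nᵢ), where nᵢ is the stratum total.
Stratum 1 (≤ High school): n = 270; a·d/n = 53·82/270 = 16.0963; b·c/n = 105·30/270 = 11.6667
Stratum 2 (Some college): n = 234; a·d/n = 51·60/234 = 13.0769; b·c/n = 118·5/234 = 2.5214
Stratum 3 (≥ Bachelor's): n = 385; a·d/n = 54·209/385 = 29.3143; b·c/n = 64·58/385 = 9.6416
OR_MH = (16.0963 + 13.0769 + 29.3143) / (11.6667 + 2.5214 + 9.6416) = 58.4875 / 23.8296 = 2.45441

2.454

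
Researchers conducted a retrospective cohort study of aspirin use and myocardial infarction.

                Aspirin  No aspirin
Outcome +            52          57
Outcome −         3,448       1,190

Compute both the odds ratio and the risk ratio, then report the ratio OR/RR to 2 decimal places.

Reading the table with exposure as columns: a = 52 (Aspirin, case), b = 3448 (Aspirin, non-case), c = 57 (No aspirin, case), d = 1190.
OR = (52·1190)/(3448·57) = 61880/196536 = 0.31485
Risk in exposed = 52/3500 = 0.01486; risk in unexposed = 57/1247 = 0.04571; RR = 0.32503
OR/RR = 0.31485 / 0.32503 = 0.96868
The outcome is rare in both groups, so OR ≈ RR (ratio near 1).

0.97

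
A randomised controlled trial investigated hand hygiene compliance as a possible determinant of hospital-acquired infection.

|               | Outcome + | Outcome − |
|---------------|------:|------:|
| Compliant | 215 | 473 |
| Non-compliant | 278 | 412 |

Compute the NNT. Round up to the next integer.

12

Risk in treated group = 215/688 = 0.31250; risk in control = 278/690 = 0.40290.
Absolute risk reduction = 0.40290 − 0.31250 = 0.09040
NNT = 1 / ARR = 1 / 0.09040 = 11.062 → round up → 12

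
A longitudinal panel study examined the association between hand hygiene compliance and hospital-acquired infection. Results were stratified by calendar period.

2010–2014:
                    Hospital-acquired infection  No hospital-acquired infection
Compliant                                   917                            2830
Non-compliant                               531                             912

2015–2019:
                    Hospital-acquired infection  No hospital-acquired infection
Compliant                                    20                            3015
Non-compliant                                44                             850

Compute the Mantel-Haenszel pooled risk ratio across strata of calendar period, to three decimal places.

0.622

RR_MH = Σ(aᵢ·n₀ᵢ/nᵢ) / Σ(cᵢ·n₁ᵢ/nᵢ), with n₁ᵢ = aᵢ+bᵢ (exposed), n₀ᵢ = cᵢ+dᵢ (unexposed), nᵢ = n₁ᵢ+n₀ᵢ.
Stratum 1 (2010–2014): n₁ = 3747, n₀ = 1443, n = 5190; a·n₀/n = 917·1443/5190 = 254.9578; c·n₁/n = 531·3747/5190 = 383.3636
Stratum 2 (2015–2019): n₁ = 3035, n₀ = 894, n = 3929; a·n₀/n = 20·894/3929 = 4.5508; c·n₁/n = 44·3035/3929 = 33.9883
RR_MH = (254.9578 + 4.5508) / (383.3636 + 33.9883) = 259.5086 / 417.3519 = 0.62180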